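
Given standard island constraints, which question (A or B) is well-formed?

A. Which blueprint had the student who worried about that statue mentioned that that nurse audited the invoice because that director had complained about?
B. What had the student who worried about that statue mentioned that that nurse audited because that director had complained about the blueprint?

B

In A, the wh-phrase is extracted from inside an adjunct island (introduced by "because"), which blocks movement.
In B, the extraction path crosses only that-complement boundaries, which are transparent.
So B is grammatical.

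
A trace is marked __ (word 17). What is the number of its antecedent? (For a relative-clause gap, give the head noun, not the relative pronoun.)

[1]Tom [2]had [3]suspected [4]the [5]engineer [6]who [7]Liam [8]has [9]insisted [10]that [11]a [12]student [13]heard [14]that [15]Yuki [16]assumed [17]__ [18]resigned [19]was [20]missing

5

The gap at 17 is the subject of "resigned", inside a relative clause.
The relative pronoun is "who" (word 6); it is bound by the head noun immediately before it.
Its filler is the head noun "engineer", at word 5.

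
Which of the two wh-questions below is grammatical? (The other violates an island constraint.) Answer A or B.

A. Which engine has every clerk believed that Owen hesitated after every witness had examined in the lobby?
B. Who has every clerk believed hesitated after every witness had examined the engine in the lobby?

In A, the wh-phrase is extracted from inside an adjunct island (introduced by "after"), which blocks movement.
In B, the extraction path crosses only that-complement boundaries, which are transparent.
So B is grammatical.

B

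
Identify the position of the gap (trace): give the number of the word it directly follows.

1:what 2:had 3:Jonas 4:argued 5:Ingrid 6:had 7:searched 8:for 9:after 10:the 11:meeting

8

The displaced element is "what" (word 1).
It is linked across 1 clause boundary (Ø).
It functions as the object of the preposition "for" of "searched", so the gap sits immediately after word 8 ("for").
Base order: Jonas had argued Ingrid had searched for what after the meeting.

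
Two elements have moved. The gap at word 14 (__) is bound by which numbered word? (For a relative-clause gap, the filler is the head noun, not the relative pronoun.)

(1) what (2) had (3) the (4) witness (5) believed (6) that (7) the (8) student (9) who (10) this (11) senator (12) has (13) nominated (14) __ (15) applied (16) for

The marked gap is inside the relative clause, the direct object of "nominated".
Its filler is the head noun "student" (via "who"), at word 8.
(The other dependency links word 1 to a gap after word 16.)

8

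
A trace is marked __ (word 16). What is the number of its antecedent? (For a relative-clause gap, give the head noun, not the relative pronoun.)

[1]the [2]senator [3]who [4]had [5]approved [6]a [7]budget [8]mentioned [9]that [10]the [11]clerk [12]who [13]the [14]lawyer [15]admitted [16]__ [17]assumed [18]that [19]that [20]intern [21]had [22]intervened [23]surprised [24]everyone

The gap at 16 is the subject of "assumed", inside a relative clause.
The relative pronoun is "who" (word 12); it is bound by the head noun immediately before it.
Its filler is the head noun "clerk", at word 11.

11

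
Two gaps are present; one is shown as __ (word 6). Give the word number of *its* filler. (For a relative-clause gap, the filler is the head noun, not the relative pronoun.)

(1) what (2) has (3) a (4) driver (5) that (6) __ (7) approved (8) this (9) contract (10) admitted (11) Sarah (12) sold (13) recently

The marked gap is inside the relative clause, the subject of "approved".
Its filler is the head noun "driver" (via "that"), at word 4.
(The other dependency links word 1 to a gap after word 12.)

4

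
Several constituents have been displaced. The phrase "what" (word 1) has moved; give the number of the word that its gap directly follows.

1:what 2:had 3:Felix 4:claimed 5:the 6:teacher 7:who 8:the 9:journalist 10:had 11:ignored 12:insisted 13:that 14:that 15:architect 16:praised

The displaced element is "what" (word 1).
It is linked across 2 clause boundaries (Ø → that).
It functions as the direct object of "praised", so the gap sits immediately after word 16 ("praised").
Base order: Felix had claimed the teacher who the journalist had ignored insisted that that architect praised what.

16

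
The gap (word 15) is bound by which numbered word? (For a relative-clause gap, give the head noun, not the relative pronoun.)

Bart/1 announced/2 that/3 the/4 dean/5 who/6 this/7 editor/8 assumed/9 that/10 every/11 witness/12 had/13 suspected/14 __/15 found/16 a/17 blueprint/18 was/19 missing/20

5

The gap at 15 is the subject of "found", inside a relative clause.
The relative pronoun is "who" (word 6); it is bound by the head noun immediately before it.
Its filler is the head noun "dean", at word 5.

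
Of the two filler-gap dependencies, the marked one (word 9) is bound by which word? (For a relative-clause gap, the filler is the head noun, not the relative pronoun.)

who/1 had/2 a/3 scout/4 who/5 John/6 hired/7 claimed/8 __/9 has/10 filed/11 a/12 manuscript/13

The marked gap is the subject of "filed".
Its filler is the fronted wh-phrase "who", at word 1.
(The other dependency links word 4 to a gap after word 7.)

1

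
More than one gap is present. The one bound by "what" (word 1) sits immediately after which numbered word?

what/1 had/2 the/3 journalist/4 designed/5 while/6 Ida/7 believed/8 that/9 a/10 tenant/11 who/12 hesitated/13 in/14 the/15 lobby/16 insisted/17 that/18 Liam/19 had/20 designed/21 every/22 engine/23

5

The displaced element is "what" (word 1).
It functions as the direct object of "designed", so the gap sits immediately after word 5 ("designed").
Base order: The journalist had designed what while Ida believed that a tenant who hesitated in the lobby insisted that Liam had designed every engine.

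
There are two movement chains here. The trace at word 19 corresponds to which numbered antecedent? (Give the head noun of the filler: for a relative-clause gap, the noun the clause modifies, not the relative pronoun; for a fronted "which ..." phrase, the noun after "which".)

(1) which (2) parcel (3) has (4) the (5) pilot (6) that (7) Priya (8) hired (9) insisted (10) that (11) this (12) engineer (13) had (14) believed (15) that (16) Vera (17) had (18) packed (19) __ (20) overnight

The marked gap is the direct object of "packed".
Its filler is the fronted wh-phrase "which parcel", at word 2.
(The other dependency links word 5 to a gap after word 8.)

2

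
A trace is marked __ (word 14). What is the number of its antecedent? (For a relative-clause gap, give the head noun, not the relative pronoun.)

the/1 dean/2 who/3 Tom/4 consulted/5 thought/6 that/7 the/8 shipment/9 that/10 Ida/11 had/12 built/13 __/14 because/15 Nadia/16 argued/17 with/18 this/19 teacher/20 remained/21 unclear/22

9

The gap at 14 is the object of "built", inside a relative clause.
The relative pronoun is "that" (word 10); it is bound by the head noun immediately before it.
Its filler is the head noun "shipment", at word 9.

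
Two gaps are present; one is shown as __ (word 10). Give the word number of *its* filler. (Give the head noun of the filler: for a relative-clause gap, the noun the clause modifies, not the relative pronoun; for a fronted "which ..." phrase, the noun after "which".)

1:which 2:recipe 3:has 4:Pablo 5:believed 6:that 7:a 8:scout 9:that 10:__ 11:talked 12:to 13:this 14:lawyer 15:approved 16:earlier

8

The marked gap is inside the relative clause, the subject of "talked".
Its filler is the head noun "scout" (via "that"), at word 8.
(The other dependency links word 2 to a gap after word 15.)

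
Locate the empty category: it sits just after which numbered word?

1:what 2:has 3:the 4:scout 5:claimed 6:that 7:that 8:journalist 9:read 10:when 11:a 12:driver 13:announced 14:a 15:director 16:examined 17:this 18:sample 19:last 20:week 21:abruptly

The displaced element is "what" (word 1).
It is linked across 1 clause boundary (that).
It functions as the direct object of "read", so the gap sits immediately after word 9 ("read").
Base order: The scout has claimed that that journalist read what when a driver announced a director examined this sample last week abruptly.

9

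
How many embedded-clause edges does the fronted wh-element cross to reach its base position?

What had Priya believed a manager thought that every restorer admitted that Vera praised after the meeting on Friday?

3

"what" is extracted from the object of "praised".
Boundaries crossed, outermost first: [Ø], [that], [that] — 3 in total.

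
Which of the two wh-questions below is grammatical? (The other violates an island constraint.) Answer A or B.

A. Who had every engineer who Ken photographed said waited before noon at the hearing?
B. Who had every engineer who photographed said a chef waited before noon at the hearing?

In B, the wh-phrase is extracted from inside a complex-NP island (relative clause) (introduced by "who"), which blocks movement.
In A, the extraction path crosses only that-complement boundaries, which are transparent.
So A is grammatical.

A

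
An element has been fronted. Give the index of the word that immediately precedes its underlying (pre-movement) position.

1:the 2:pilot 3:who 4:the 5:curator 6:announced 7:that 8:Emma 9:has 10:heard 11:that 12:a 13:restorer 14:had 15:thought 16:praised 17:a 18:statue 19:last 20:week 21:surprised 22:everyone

The displaced element is "the pilot" (word 2).
It is linked across 3 clause boundaries (that → that → Ø).
It functions as the subject of "praised", so the gap sits immediately after word 15 ("thought").
Base order: The curator announced that Emma has heard that a restorer had thought that the pilot praised a statue last week.

15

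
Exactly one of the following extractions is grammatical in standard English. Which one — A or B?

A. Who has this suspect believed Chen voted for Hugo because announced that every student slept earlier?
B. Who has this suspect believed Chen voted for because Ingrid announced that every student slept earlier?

B

In A, the wh-phrase is extracted from inside an adjunct island (introduced by "because"), which blocks movement.
In B, the extraction path crosses only that-complement boundaries, which are transparent.
So B is grammatical.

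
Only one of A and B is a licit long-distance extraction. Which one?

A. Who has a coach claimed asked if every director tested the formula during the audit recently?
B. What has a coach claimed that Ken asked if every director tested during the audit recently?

A

In B, the wh-phrase is extracted from inside a wh-island (introduced by "if"), which blocks movement.
In A, the extraction path crosses only that-complement boundaries, which are transparent.
So A is grammatical.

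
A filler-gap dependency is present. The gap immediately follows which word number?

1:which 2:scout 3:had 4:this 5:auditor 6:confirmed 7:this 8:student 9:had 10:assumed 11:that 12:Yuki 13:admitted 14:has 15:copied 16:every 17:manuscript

The displaced element is "which scout" (word 2).
It is linked across 3 clause boundaries (Ø → that → Ø).
It functions as the subject of "copied", so the gap sits immediately after word 13 ("admitted").
Base order: This auditor had confirmed this student had assumed that Yuki admitted that which scout has copied every manuscript.

13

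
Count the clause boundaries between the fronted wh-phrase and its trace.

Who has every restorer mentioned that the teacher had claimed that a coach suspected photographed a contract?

3

"who" is extracted from the subject of "photographed".
Boundaries crossed, outermost first: [that], [that], [Ø] — 3 in total.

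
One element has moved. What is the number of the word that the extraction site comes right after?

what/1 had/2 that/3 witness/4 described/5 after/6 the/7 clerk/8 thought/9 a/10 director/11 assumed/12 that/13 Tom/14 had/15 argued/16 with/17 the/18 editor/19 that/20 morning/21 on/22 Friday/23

The displaced element is "what" (word 1).
It functions as the direct object of "described", so the gap sits immediately after word 5 ("described").
Base order: That witness had described what after the clerk thought a director assumed that Tom had argued with the editor that morning on Friday.

5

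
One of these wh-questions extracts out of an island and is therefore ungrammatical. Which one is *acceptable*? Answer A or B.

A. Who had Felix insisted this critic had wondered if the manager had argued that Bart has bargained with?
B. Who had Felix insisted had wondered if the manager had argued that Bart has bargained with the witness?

In A, the wh-phrase is extracted from inside a wh-island (introduced by "if"), which blocks movement.
In B, the extraction path crosses only that-complement boundaries, which are transparent.
So B is grammatical.

B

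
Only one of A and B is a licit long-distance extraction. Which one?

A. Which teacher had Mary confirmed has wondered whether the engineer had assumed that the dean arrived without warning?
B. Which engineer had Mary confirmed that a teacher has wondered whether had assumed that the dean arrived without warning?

A

In B, the wh-phrase is extracted from inside a wh-island (introduced by "whether"), which blocks movement.
In A, the extraction path crosses only that-complement boundaries, which are transparent.
So A is grammatical.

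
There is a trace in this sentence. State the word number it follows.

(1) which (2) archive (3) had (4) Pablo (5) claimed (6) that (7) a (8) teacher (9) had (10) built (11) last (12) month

10

The displaced element is "which archive" (word 2).
It is linked across 1 clause boundary (that).
It functions as the direct object of "built", so the gap sits immediately after word 10 ("built").
Base order: Pablo had claimed that a teacher had built which archive last month.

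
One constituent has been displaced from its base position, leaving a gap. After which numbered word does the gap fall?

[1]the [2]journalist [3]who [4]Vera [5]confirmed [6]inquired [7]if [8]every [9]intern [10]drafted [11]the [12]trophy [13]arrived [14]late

The displaced element is "the journalist" (word 2).
It is linked across 1 clause boundary (Ø).
It functions as the subject of "inquired", so the gap sits immediately after word 5 ("confirmed").
Base order: Vera confirmed the journalist inquired if every intern drafted the trophy.

5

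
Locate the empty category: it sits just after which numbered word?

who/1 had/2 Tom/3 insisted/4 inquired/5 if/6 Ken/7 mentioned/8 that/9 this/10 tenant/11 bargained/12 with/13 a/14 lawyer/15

The displaced element is "who" (word 1).
It is linked across 1 clause boundary (Ø).
It functions as the subject of "inquired", so the gap sits immediately after word 4 ("insisted").
Base order: Tom had insisted who inquired if Ken mentioned that this tenant bargained with a lawyer.

4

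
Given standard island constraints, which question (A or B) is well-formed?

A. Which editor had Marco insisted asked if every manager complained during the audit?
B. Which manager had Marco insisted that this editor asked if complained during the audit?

In B, the wh-phrase is extracted from inside a wh-island (introduced by "if"), which blocks movement.
In A, the extraction path crosses only that-complement boundaries, which are transparent.
So A is grammatical.

A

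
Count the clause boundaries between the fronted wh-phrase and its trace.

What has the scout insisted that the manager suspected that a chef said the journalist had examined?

"what" is extracted from the object of "examined".
Boundaries crossed, outermost first: [that], [that], [Ø] — 3 in total.

3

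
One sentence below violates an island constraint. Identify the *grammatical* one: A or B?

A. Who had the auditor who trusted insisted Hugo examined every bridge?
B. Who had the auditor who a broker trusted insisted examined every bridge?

B

In A, the wh-phrase is extracted from inside a complex-NP island (relative clause) (introduced by "who"), which blocks movement.
In B, the extraction path crosses only that-complement boundaries, which are transparent.
So B is grammatical.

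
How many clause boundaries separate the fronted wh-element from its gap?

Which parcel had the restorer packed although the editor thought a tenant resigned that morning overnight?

0

"which parcel" originates inside the matrix clause — no clause boundary is crossed.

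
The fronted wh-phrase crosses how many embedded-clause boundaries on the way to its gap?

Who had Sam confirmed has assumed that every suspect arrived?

"who" is extracted from the subject of "assumed".
Boundaries crossed, outermost first: [Ø] — 1 in total.

1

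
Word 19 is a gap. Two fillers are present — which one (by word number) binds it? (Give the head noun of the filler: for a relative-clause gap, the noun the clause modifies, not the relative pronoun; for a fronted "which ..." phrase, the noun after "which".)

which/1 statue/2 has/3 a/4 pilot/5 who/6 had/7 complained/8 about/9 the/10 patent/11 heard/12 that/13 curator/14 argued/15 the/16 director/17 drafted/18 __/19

The marked gap is the direct object of "drafted".
Its filler is the fronted wh-phrase "which statue", at word 2.
(The other dependency links word 5 to a gap after word 6.)

2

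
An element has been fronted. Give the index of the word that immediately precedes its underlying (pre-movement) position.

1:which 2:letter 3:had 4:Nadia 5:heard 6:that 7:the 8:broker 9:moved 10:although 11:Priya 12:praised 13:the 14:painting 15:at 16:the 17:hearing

The displaced element is "which letter" (word 2).
It is linked across 1 clause boundary (that).
It functions as the direct object of "moved", so the gap sits immediately after word 9 ("moved").
Base order: Nadia had heard that the broker moved which letter although Priya praised the painting at the hearing.

9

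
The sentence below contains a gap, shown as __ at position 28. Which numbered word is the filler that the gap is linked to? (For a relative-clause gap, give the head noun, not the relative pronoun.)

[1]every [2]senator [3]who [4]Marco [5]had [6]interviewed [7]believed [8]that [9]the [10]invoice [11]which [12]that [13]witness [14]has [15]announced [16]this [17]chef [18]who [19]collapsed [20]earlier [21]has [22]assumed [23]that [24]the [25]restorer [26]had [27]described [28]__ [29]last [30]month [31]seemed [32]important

The gap at 28 is the object of "described", inside a relative clause.
The relative pronoun is "which" (word 11); it is bound by the head noun immediately before it.
Its filler is the head noun "invoice", at word 10.

10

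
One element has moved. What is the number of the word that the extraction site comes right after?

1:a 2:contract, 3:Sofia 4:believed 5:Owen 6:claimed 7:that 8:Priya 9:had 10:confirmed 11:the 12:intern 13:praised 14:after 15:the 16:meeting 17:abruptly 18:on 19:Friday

The displaced element is "a contract" (word 2).
It is linked across 3 clause boundaries (Ø → that → Ø).
It functions as the direct object of "praised", so the gap sits immediately after word 13 ("praised").
Base order: Sofia believed Owen claimed that Priya had confirmed the intern praised a contract after the meeting abruptly on Friday.

13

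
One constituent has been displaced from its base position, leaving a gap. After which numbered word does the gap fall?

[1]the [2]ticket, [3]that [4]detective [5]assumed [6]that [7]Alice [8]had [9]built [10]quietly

9

The displaced element is "the ticket" (word 2).
It is linked across 1 clause boundary (that).
It functions as the direct object of "built", so the gap sits immediately after word 9 ("built").
Base order: That detective assumed that Alice had built the ticket quietly.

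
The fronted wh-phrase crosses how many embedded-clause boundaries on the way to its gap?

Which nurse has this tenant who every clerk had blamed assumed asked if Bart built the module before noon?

"which nurse" is extracted from the subject of "asked".
Boundaries crossed, outermost first: [Ø] — 1 in total.

1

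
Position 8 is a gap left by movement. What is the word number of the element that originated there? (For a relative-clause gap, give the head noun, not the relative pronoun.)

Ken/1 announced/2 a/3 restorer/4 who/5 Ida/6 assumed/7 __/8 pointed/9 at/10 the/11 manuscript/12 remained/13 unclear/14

4

The gap at 8 is the subject of "pointed", inside a relative clause.
The relative pronoun is "who" (word 5); it is bound by the head noun immediately before it.
Its filler is the head noun "restorer", at word 4.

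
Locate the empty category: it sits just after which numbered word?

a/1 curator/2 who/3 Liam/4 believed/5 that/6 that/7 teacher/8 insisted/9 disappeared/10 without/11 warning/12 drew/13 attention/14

The displaced element is "a curator" (word 2).
It is linked across 2 clause boundaries (that → Ø).
It functions as the subject of "disappeared", so the gap sits immediately after word 9 ("insisted").
Base order: Liam believed that that teacher insisted that a curator disappeared without warning.

9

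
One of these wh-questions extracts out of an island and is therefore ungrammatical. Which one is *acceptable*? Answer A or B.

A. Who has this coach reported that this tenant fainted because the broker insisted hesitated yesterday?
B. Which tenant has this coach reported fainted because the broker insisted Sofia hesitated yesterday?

In A, the wh-phrase is extracted from inside an adjunct island (introduced by "because"), which blocks movement.
In B, the extraction path crosses only that-complement boundaries, which are transparent.
So B is grammatical.

B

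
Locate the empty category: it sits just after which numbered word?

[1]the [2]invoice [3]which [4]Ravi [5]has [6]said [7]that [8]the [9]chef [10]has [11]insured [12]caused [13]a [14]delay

The displaced element is "the invoice" (word 2).
It is linked across 1 clause boundary (that).
It functions as the direct object of "insured", so the gap sits immediately after word 11 ("insured").
Base order: Ravi has said that the chef has insured the invoice.

11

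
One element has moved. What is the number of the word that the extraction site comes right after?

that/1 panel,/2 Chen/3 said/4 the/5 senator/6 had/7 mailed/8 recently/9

The displaced element is "that panel" (word 2).
It is linked across 1 clause boundary (Ø).
It functions as the direct object of "mailed", so the gap sits immediately after word 8 ("mailed").
Base order: Chen said the senator had mailed that panel recently.

8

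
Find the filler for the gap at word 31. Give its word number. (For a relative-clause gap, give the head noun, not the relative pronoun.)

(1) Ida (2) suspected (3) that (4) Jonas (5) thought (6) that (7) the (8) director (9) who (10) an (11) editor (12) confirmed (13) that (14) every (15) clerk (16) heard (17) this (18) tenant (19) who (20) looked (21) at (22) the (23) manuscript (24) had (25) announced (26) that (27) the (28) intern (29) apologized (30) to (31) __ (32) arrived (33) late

The gap at 31 is the prepositional object of "apologized", inside a relative clause.
The relative pronoun is "who" (word 9); it is bound by the head noun immediately before it.
Its filler is the head noun "director", at word 8.

8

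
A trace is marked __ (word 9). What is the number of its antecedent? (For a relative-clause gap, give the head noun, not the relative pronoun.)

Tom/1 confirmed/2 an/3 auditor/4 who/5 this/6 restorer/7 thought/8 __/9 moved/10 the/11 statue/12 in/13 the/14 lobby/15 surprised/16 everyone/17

4

The gap at 9 is the subject of "moved", inside a relative clause.
The relative pronoun is "who" (word 5); it is bound by the head noun immediately before it.
Its filler is the head noun "auditor", at word 4.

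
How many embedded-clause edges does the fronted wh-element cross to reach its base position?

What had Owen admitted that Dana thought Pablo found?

"what" is extracted from the object of "found".
Boundaries crossed, outermost first: [that], [Ø] — 2 in total.

2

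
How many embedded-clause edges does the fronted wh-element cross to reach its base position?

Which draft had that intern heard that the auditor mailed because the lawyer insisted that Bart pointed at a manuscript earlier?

"which draft" is extracted from the object of "mailed".
Boundaries crossed, outermost first: [that] — 1 in total.

1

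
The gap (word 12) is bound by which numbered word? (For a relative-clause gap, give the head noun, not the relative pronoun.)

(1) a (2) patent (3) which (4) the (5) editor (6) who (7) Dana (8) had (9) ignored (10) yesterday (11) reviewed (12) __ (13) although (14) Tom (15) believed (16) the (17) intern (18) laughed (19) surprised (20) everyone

2

The gap at 12 is the object of "reviewed", inside a relative clause.
The relative pronoun is "which" (word 3); it is bound by the head noun immediately before it.
Its filler is the head noun "patent", at word 2.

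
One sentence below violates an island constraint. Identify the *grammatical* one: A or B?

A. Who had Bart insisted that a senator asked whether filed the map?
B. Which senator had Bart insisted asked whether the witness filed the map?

In A, the wh-phrase is extracted from inside a wh-island (introduced by "whether"), which blocks movement.
In B, the extraction path crosses only that-complement boundaries, which are transparent.
So B is grammatical.

B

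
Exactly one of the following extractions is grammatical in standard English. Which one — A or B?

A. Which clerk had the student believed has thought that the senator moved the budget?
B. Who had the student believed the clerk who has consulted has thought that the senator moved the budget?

A

In B, the wh-phrase is extracted from inside a complex-NP island (relative clause) (introduced by "who"), which blocks movement.
In A, the extraction path crosses only that-complement boundaries, which are transparent.
So A is grammatical.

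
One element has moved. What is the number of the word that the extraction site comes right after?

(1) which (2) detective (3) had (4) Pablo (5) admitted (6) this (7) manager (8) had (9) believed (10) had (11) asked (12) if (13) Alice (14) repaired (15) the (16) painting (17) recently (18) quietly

The displaced element is "which detective" (word 2).
It is linked across 2 clause boundaries (Ø → Ø).
It functions as the subject of "asked", so the gap sits immediately after word 9 ("believed").
Base order: Pablo had admitted this manager had believed that which detective had asked if Alice repaired the painting recently quietly.

9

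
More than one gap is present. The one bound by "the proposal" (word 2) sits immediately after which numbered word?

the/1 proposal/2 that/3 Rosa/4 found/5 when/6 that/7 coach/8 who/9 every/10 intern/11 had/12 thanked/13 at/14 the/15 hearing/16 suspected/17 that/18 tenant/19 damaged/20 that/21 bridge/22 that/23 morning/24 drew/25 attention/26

5

The displaced element is "the proposal" (word 2).
It functions as the direct object of "found", so the gap sits immediately after word 5 ("found").
Base order: Rosa found the proposal when that coach who every intern had thanked at the hearing suspected that tenant damaged that bridge that morning.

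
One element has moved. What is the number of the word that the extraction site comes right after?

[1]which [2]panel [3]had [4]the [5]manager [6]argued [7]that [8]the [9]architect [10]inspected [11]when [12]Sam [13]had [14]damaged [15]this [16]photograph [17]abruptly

The displaced element is "which panel" (word 2).
It is linked across 1 clause boundary (that).
It functions as the direct object of "inspected", so the gap sits immediately after word 10 ("inspected").
Base order: The manager had argued that the architect inspected which panel when Sam had damaged this photograph abruptly.

10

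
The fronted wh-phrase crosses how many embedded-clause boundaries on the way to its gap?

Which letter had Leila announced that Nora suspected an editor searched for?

2

"which letter" is extracted from the PP object of "searched".
Boundaries crossed, outermost first: [that], [Ø] — 2 in total.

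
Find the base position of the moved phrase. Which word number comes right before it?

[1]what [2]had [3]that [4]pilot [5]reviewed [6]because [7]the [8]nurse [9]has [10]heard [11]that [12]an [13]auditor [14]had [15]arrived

The displaced element is "what" (word 1).
It functions as the direct object of "reviewed", so the gap sits immediately after word 5 ("reviewed").
Base order: That pilot had reviewed what because the nurse has heard that an auditor had arrived.

5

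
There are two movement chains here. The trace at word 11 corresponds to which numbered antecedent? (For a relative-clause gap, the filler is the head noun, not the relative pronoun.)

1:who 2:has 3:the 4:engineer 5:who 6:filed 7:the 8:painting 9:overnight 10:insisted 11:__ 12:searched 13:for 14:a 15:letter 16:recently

1

The marked gap is the subject of "searched".
Its filler is the fronted wh-phrase "who", at word 1.
(The other dependency links word 4 to a gap after word 5.)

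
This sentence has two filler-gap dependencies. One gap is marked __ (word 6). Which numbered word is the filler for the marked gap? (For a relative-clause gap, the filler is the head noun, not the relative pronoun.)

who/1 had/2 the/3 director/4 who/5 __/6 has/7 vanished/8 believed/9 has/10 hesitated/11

The marked gap is inside the relative clause, the subject of "vanished".
Its filler is the head noun "director" (via "who"), at word 4.
(The other dependency links word 1 to a gap after word 9.)

4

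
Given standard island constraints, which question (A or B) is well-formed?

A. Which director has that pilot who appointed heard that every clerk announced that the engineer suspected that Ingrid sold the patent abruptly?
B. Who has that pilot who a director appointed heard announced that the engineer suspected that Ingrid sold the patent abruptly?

B

In A, the wh-phrase is extracted from inside a complex-NP island (relative clause) (introduced by "who"), which blocks movement.
In B, the extraction path crosses only that-complement boundaries, which are transparent.
So B is grammatical.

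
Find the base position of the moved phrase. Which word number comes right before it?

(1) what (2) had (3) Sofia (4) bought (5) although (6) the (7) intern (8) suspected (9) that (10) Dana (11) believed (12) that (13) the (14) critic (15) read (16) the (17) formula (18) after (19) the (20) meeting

The displaced element is "what" (word 1).
It functions as the direct object of "bought", so the gap sits immediately after word 4 ("bought").
Base order: Sofia had bought what although the intern suspected that Dana believed that the critic read the formula after the meeting.

4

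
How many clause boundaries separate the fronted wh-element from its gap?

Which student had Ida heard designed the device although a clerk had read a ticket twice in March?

1

"which student" is extracted from the subject of "designed".
Boundaries crossed, outermost first: [Ø] — 1 in total.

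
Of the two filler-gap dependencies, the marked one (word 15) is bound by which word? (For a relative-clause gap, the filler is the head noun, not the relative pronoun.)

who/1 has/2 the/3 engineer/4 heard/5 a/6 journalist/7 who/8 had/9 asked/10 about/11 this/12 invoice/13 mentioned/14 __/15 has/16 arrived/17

The marked gap is the subject of "arrived".
Its filler is the fronted wh-phrase "who", at word 1.
(The other dependency links word 7 to a gap after word 8.)

1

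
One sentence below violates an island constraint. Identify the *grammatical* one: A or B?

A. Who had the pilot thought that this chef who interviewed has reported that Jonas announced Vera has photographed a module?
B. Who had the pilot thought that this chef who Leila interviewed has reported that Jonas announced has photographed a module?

B

In A, the wh-phrase is extracted from inside a complex-NP island (relative clause) (introduced by "who"), which blocks movement.
In B, the extraction path crosses only that-complement boundaries, which are transparent.
So B is grammatical.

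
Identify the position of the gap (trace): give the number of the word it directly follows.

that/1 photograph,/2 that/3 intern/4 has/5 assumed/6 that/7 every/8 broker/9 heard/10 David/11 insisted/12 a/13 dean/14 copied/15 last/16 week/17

15

The displaced element is "that photograph" (word 2).
It is linked across 3 clause boundaries (that → Ø → Ø).
It functions as the direct object of "copied", so the gap sits immediately after word 15 ("copied").
Base order: That intern has assumed that every broker heard David insisted a dean copied that photograph last week.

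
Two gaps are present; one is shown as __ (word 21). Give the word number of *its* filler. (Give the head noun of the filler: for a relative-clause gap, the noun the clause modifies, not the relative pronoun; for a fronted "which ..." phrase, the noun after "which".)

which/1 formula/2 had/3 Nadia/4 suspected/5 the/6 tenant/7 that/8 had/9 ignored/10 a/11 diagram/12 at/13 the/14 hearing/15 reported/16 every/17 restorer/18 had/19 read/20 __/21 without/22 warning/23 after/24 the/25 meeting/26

The marked gap is the direct object of "read".
Its filler is the fronted wh-phrase "which formula", at word 2.
(The other dependency links word 7 to a gap after word 8.)

2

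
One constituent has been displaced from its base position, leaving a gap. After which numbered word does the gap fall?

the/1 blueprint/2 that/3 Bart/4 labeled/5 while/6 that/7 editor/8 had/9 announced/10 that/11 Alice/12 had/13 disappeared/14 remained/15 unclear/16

The displaced element is "the blueprint" (word 2).
It functions as the direct object of "labeled", so the gap sits immediately after word 5 ("labeled").
Base order: Bart labeled the blueprint while that editor had announced that Alice had disappeared.

5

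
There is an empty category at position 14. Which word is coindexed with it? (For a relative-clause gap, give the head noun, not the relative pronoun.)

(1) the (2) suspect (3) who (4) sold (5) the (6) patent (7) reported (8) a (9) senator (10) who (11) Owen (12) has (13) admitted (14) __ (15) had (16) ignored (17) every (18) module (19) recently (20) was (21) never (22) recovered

9

The gap at 14 is the subject of "ignored", inside a relative clause.
The relative pronoun is "who" (word 10); it is bound by the head noun immediately before it.
Its filler is the head noun "senator", at word 9.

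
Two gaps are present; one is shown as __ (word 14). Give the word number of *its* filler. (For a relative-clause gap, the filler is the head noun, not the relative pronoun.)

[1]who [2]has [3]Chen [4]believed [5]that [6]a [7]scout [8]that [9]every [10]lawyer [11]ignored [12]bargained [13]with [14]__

The marked gap is the object of the preposition "with" of "bargained".
Its filler is the fronted wh-phrase "who", at word 1.
(The other dependency links word 7 to a gap after word 11.)

1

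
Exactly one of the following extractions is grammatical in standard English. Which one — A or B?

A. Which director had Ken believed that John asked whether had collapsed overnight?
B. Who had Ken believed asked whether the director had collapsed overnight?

In A, the wh-phrase is extracted from inside a wh-island (introduced by "whether"), which blocks movement.
In B, the extraction path crosses only that-complement boundaries, which are transparent.
So B is grammatical.

B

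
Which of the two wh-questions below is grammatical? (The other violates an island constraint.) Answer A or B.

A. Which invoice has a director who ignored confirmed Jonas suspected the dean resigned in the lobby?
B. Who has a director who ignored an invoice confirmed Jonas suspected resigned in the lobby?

In A, the wh-phrase is extracted from inside a complex-NP island (relative clause) (introduced by "who"), which blocks movement.
In B, the extraction path crosses only that-complement boundaries, which are transparent.
So B is grammatical.

B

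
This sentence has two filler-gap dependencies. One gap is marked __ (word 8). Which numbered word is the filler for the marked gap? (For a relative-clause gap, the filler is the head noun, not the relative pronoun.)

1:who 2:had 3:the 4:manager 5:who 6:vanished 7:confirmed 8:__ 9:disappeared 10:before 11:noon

The marked gap is the subject of "disappeared".
Its filler is the fronted wh-phrase "who", at word 1.
(The other dependency links word 4 to a gap after word 5.)

1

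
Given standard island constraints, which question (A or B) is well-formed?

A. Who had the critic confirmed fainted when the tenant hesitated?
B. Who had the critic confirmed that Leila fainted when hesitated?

In B, the wh-phrase is extracted from inside an adjunct island (introduced by "when"), which blocks movement.
In A, the extraction path crosses only that-complement boundaries, which are transparent.
So A is grammatical.

A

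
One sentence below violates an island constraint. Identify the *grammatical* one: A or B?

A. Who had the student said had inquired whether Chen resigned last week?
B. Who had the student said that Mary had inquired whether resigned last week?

In B, the wh-phrase is extracted from inside a wh-island (introduced by "whether"), which blocks movement.
In A, the extraction path crosses only that-complement boundaries, which are transparent.
So A is grammatical.

A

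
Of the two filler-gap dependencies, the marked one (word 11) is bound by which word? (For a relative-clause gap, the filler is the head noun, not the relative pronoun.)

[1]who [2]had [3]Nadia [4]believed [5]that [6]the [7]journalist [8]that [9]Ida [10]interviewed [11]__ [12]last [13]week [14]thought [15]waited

The marked gap is inside the relative clause, the direct object of "interviewed".
Its filler is the head noun "journalist" (via "that"), at word 7.
(The other dependency links word 1 to a gap after word 14.)

7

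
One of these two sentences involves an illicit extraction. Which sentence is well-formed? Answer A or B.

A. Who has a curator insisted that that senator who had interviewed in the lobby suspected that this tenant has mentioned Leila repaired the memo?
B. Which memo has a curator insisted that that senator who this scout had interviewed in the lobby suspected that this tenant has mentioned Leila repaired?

B

In A, the wh-phrase is extracted from inside a complex-NP island (relative clause) (introduced by "who"), which blocks movement.
In B, the extraction path crosses only that-complement boundaries, which are transparent.
So B is grammatical.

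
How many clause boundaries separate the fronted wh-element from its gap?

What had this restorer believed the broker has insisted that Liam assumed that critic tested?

"what" is extracted from the object of "tested".
Boundaries crossed, outermost first: [Ø], [that], [Ø] — 3 in total.

3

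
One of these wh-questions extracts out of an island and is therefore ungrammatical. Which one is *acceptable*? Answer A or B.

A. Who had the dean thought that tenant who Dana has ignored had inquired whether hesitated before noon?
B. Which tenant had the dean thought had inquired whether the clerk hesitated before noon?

B

In A, the wh-phrase is extracted from inside a wh-island (introduced by "whether"), which blocks movement.
In B, the extraction path crosses only that-complement boundaries, which are transparent.
So B is grammatical.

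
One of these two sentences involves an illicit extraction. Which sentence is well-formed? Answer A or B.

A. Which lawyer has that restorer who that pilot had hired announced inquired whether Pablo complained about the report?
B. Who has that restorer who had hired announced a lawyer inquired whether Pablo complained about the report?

In B, the wh-phrase is extracted from inside a complex-NP island (relative clause) (introduced by "who"), which blocks movement.
In A, the extraction path crosses only that-complement boundaries, which are transparent.
So A is grammatical.

A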